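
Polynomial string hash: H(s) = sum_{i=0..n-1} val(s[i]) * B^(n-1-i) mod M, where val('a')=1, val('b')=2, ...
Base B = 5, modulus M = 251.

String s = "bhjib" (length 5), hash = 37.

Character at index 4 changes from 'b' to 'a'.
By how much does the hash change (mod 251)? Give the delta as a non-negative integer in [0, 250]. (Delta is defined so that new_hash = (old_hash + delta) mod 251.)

Delta formula: (val(new) - val(old)) * B^(n-1-k) mod M
  val('a') - val('b') = 1 - 2 = -1
  B^(n-1-k) = 5^0 mod 251 = 1
  Delta = -1 * 1 mod 251 = 250

Answer: 250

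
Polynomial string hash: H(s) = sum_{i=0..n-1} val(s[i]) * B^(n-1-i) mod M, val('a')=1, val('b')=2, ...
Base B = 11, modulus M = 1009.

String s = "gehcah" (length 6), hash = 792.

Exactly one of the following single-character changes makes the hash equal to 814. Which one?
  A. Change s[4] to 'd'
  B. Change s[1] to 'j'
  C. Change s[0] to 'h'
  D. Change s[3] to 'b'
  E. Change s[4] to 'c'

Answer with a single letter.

Option A: s[4]='a'->'d', delta=(4-1)*11^1 mod 1009 = 33, hash=792+33 mod 1009 = 825
Option B: s[1]='e'->'j', delta=(10-5)*11^4 mod 1009 = 557, hash=792+557 mod 1009 = 340
Option C: s[0]='g'->'h', delta=(8-7)*11^5 mod 1009 = 620, hash=792+620 mod 1009 = 403
Option D: s[3]='c'->'b', delta=(2-3)*11^2 mod 1009 = 888, hash=792+888 mod 1009 = 671
Option E: s[4]='a'->'c', delta=(3-1)*11^1 mod 1009 = 22, hash=792+22 mod 1009 = 814 <-- target

Answer: E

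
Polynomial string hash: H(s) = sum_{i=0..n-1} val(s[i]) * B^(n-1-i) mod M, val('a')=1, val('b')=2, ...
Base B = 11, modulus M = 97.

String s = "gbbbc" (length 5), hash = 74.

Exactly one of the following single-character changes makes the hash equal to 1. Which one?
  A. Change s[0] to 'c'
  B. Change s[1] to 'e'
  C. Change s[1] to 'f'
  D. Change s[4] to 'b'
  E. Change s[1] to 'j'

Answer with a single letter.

Answer: A

Derivation:
Option A: s[0]='g'->'c', delta=(3-7)*11^4 mod 97 = 24, hash=74+24 mod 97 = 1 <-- target
Option B: s[1]='b'->'e', delta=(5-2)*11^3 mod 97 = 16, hash=74+16 mod 97 = 90
Option C: s[1]='b'->'f', delta=(6-2)*11^3 mod 97 = 86, hash=74+86 mod 97 = 63
Option D: s[4]='c'->'b', delta=(2-3)*11^0 mod 97 = 96, hash=74+96 mod 97 = 73
Option E: s[1]='b'->'j', delta=(10-2)*11^3 mod 97 = 75, hash=74+75 mod 97 = 52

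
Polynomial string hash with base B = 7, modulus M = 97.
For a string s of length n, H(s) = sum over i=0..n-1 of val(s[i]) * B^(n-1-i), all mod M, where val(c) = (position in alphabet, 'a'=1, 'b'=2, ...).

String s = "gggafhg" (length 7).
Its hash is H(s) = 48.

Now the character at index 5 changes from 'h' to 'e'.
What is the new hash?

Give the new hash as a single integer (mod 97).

val('h') = 8, val('e') = 5
Position k = 5, exponent = n-1-k = 1
B^1 mod M = 7^1 mod 97 = 7
Delta = (5 - 8) * 7 mod 97 = 76
New hash = (48 + 76) mod 97 = 27

Answer: 27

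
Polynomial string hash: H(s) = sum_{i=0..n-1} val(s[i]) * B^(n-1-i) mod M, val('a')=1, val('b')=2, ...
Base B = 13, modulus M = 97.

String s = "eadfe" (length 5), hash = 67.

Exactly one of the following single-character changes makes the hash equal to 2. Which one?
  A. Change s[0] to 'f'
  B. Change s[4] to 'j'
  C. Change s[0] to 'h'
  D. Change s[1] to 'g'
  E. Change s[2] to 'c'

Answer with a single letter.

Option A: s[0]='e'->'f', delta=(6-5)*13^4 mod 97 = 43, hash=67+43 mod 97 = 13
Option B: s[4]='e'->'j', delta=(10-5)*13^0 mod 97 = 5, hash=67+5 mod 97 = 72
Option C: s[0]='e'->'h', delta=(8-5)*13^4 mod 97 = 32, hash=67+32 mod 97 = 2 <-- target
Option D: s[1]='a'->'g', delta=(7-1)*13^3 mod 97 = 87, hash=67+87 mod 97 = 57
Option E: s[2]='d'->'c', delta=(3-4)*13^2 mod 97 = 25, hash=67+25 mod 97 = 92

Answer: C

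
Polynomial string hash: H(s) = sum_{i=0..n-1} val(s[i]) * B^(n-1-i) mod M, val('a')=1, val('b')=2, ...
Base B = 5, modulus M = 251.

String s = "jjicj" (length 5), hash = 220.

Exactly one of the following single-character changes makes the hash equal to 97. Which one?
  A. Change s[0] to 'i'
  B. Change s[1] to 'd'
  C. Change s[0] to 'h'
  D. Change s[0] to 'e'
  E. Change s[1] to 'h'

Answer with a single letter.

Answer: A

Derivation:
Option A: s[0]='j'->'i', delta=(9-10)*5^4 mod 251 = 128, hash=220+128 mod 251 = 97 <-- target
Option B: s[1]='j'->'d', delta=(4-10)*5^3 mod 251 = 3, hash=220+3 mod 251 = 223
Option C: s[0]='j'->'h', delta=(8-10)*5^4 mod 251 = 5, hash=220+5 mod 251 = 225
Option D: s[0]='j'->'e', delta=(5-10)*5^4 mod 251 = 138, hash=220+138 mod 251 = 107
Option E: s[1]='j'->'h', delta=(8-10)*5^3 mod 251 = 1, hash=220+1 mod 251 = 221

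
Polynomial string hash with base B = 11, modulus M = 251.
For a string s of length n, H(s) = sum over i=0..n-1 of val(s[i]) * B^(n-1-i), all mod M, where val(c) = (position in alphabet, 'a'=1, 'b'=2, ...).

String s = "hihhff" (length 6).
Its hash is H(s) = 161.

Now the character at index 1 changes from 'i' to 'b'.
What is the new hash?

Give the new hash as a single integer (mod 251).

Answer: 82

Derivation:
val('i') = 9, val('b') = 2
Position k = 1, exponent = n-1-k = 4
B^4 mod M = 11^4 mod 251 = 83
Delta = (2 - 9) * 83 mod 251 = 172
New hash = (161 + 172) mod 251 = 82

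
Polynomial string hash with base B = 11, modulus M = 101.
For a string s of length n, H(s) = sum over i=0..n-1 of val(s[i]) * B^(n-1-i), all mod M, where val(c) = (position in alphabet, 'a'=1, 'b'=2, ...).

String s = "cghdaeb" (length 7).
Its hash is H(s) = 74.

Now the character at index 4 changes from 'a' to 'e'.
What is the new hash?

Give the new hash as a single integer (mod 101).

Answer: 53

Derivation:
val('a') = 1, val('e') = 5
Position k = 4, exponent = n-1-k = 2
B^2 mod M = 11^2 mod 101 = 20
Delta = (5 - 1) * 20 mod 101 = 80
New hash = (74 + 80) mod 101 = 53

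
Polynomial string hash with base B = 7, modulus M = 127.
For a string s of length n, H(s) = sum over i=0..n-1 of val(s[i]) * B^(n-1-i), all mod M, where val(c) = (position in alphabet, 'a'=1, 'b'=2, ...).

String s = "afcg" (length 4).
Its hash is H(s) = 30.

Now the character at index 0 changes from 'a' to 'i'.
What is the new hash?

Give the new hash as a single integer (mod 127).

Answer: 107

Derivation:
val('a') = 1, val('i') = 9
Position k = 0, exponent = n-1-k = 3
B^3 mod M = 7^3 mod 127 = 89
Delta = (9 - 1) * 89 mod 127 = 77
New hash = (30 + 77) mod 127 = 107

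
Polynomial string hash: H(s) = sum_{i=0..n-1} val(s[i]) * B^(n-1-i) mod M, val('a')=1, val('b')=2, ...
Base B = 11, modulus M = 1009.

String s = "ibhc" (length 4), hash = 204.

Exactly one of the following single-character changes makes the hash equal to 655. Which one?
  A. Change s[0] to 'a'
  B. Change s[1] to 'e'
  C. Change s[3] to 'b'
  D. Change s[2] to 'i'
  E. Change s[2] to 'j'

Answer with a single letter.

Option A: s[0]='i'->'a', delta=(1-9)*11^3 mod 1009 = 451, hash=204+451 mod 1009 = 655 <-- target
Option B: s[1]='b'->'e', delta=(5-2)*11^2 mod 1009 = 363, hash=204+363 mod 1009 = 567
Option C: s[3]='c'->'b', delta=(2-3)*11^0 mod 1009 = 1008, hash=204+1008 mod 1009 = 203
Option D: s[2]='h'->'i', delta=(9-8)*11^1 mod 1009 = 11, hash=204+11 mod 1009 = 215
Option E: s[2]='h'->'j', delta=(10-8)*11^1 mod 1009 = 22, hash=204+22 mod 1009 = 226

Answer: A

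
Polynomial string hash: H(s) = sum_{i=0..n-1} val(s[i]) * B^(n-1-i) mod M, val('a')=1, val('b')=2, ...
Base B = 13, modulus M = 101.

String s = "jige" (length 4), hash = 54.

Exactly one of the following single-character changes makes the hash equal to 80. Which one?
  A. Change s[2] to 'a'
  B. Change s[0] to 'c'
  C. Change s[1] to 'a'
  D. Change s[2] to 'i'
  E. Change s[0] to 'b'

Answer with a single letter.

Option A: s[2]='g'->'a', delta=(1-7)*13^1 mod 101 = 23, hash=54+23 mod 101 = 77
Option B: s[0]='j'->'c', delta=(3-10)*13^3 mod 101 = 74, hash=54+74 mod 101 = 27
Option C: s[1]='i'->'a', delta=(1-9)*13^2 mod 101 = 62, hash=54+62 mod 101 = 15
Option D: s[2]='g'->'i', delta=(9-7)*13^1 mod 101 = 26, hash=54+26 mod 101 = 80 <-- target
Option E: s[0]='j'->'b', delta=(2-10)*13^3 mod 101 = 99, hash=54+99 mod 101 = 52

Answer: D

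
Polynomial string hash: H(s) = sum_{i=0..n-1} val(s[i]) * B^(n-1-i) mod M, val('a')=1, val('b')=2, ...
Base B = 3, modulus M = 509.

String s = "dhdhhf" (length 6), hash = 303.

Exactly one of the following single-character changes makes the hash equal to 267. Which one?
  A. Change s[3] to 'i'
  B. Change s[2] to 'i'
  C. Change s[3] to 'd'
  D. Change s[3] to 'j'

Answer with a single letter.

Option A: s[3]='h'->'i', delta=(9-8)*3^2 mod 509 = 9, hash=303+9 mod 509 = 312
Option B: s[2]='d'->'i', delta=(9-4)*3^3 mod 509 = 135, hash=303+135 mod 509 = 438
Option C: s[3]='h'->'d', delta=(4-8)*3^2 mod 509 = 473, hash=303+473 mod 509 = 267 <-- target
Option D: s[3]='h'->'j', delta=(10-8)*3^2 mod 509 = 18, hash=303+18 mod 509 = 321

Answer: C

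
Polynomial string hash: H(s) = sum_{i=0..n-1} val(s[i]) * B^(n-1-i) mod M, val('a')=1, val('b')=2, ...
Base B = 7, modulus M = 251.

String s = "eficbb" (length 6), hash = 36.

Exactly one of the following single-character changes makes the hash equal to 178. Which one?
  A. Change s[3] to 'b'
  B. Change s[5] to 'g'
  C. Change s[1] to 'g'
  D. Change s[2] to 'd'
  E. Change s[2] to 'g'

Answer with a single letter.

Answer: C

Derivation:
Option A: s[3]='c'->'b', delta=(2-3)*7^2 mod 251 = 202, hash=36+202 mod 251 = 238
Option B: s[5]='b'->'g', delta=(7-2)*7^0 mod 251 = 5, hash=36+5 mod 251 = 41
Option C: s[1]='f'->'g', delta=(7-6)*7^4 mod 251 = 142, hash=36+142 mod 251 = 178 <-- target
Option D: s[2]='i'->'d', delta=(4-9)*7^3 mod 251 = 42, hash=36+42 mod 251 = 78
Option E: s[2]='i'->'g', delta=(7-9)*7^3 mod 251 = 67, hash=36+67 mod 251 = 103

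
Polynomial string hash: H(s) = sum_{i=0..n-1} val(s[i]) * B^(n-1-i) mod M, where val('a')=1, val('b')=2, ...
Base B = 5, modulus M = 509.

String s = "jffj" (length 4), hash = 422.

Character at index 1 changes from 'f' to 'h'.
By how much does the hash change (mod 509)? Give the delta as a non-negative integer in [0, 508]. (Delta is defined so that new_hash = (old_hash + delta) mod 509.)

Answer: 50

Derivation:
Delta formula: (val(new) - val(old)) * B^(n-1-k) mod M
  val('h') - val('f') = 8 - 6 = 2
  B^(n-1-k) = 5^2 mod 509 = 25
  Delta = 2 * 25 mod 509 = 50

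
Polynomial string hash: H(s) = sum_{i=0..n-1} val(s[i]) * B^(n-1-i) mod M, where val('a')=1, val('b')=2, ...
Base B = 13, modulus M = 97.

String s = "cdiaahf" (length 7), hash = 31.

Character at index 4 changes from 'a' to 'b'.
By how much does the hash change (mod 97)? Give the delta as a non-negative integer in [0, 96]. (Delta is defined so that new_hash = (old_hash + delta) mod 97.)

Delta formula: (val(new) - val(old)) * B^(n-1-k) mod M
  val('b') - val('a') = 2 - 1 = 1
  B^(n-1-k) = 13^2 mod 97 = 72
  Delta = 1 * 72 mod 97 = 72

Answer: 72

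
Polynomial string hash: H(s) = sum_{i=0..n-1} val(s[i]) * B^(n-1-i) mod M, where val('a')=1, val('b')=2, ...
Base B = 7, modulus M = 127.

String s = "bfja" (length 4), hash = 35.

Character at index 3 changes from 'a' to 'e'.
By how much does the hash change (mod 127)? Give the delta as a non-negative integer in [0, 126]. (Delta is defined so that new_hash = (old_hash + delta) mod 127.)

Delta formula: (val(new) - val(old)) * B^(n-1-k) mod M
  val('e') - val('a') = 5 - 1 = 4
  B^(n-1-k) = 7^0 mod 127 = 1
  Delta = 4 * 1 mod 127 = 4

Answer: 4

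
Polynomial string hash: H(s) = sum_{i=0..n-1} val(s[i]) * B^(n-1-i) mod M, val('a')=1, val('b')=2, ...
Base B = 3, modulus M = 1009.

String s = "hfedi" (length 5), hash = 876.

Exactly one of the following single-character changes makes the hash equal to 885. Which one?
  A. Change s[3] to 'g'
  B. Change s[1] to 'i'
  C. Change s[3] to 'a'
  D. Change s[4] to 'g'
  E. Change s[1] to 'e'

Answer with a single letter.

Answer: A

Derivation:
Option A: s[3]='d'->'g', delta=(7-4)*3^1 mod 1009 = 9, hash=876+9 mod 1009 = 885 <-- target
Option B: s[1]='f'->'i', delta=(9-6)*3^3 mod 1009 = 81, hash=876+81 mod 1009 = 957
Option C: s[3]='d'->'a', delta=(1-4)*3^1 mod 1009 = 1000, hash=876+1000 mod 1009 = 867
Option D: s[4]='i'->'g', delta=(7-9)*3^0 mod 1009 = 1007, hash=876+1007 mod 1009 = 874
Option E: s[1]='f'->'e', delta=(5-6)*3^3 mod 1009 = 982, hash=876+982 mod 1009 = 849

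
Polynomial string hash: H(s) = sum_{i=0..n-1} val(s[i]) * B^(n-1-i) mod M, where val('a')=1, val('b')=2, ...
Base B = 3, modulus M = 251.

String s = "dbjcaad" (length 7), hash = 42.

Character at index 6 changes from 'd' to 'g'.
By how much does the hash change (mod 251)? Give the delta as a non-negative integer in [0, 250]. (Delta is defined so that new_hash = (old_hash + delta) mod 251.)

Answer: 3

Derivation:
Delta formula: (val(new) - val(old)) * B^(n-1-k) mod M
  val('g') - val('d') = 7 - 4 = 3
  B^(n-1-k) = 3^0 mod 251 = 1
  Delta = 3 * 1 mod 251 = 3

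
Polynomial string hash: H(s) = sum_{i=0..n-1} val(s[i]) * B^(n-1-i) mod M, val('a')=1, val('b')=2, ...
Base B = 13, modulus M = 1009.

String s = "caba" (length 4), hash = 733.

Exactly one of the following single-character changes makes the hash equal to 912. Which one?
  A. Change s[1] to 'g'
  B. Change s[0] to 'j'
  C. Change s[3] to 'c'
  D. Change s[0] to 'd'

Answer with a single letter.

Option A: s[1]='a'->'g', delta=(7-1)*13^2 mod 1009 = 5, hash=733+5 mod 1009 = 738
Option B: s[0]='c'->'j', delta=(10-3)*13^3 mod 1009 = 244, hash=733+244 mod 1009 = 977
Option C: s[3]='a'->'c', delta=(3-1)*13^0 mod 1009 = 2, hash=733+2 mod 1009 = 735
Option D: s[0]='c'->'d', delta=(4-3)*13^3 mod 1009 = 179, hash=733+179 mod 1009 = 912 <-- target

Answer: D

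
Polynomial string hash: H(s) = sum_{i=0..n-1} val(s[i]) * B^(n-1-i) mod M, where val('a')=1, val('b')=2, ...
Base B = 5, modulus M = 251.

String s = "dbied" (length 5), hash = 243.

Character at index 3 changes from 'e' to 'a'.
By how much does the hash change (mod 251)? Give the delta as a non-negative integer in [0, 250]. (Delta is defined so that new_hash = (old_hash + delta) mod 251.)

Answer: 231

Derivation:
Delta formula: (val(new) - val(old)) * B^(n-1-k) mod M
  val('a') - val('e') = 1 - 5 = -4
  B^(n-1-k) = 5^1 mod 251 = 5
  Delta = -4 * 5 mod 251 = 231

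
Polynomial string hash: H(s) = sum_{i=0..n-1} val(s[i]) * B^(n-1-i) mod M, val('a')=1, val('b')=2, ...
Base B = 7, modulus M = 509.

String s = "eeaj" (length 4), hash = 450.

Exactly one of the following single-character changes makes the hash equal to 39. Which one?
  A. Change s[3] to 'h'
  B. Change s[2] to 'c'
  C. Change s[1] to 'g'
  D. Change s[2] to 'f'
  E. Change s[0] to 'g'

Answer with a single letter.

Option A: s[3]='j'->'h', delta=(8-10)*7^0 mod 509 = 507, hash=450+507 mod 509 = 448
Option B: s[2]='a'->'c', delta=(3-1)*7^1 mod 509 = 14, hash=450+14 mod 509 = 464
Option C: s[1]='e'->'g', delta=(7-5)*7^2 mod 509 = 98, hash=450+98 mod 509 = 39 <-- target
Option D: s[2]='a'->'f', delta=(6-1)*7^1 mod 509 = 35, hash=450+35 mod 509 = 485
Option E: s[0]='e'->'g', delta=(7-5)*7^3 mod 509 = 177, hash=450+177 mod 509 = 118

Answer: C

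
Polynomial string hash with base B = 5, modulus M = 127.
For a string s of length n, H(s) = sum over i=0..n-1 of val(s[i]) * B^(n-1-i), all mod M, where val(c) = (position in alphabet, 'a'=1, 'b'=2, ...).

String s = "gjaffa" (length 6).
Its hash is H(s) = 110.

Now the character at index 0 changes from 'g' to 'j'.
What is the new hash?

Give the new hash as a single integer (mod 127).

Answer: 87

Derivation:
val('g') = 7, val('j') = 10
Position k = 0, exponent = n-1-k = 5
B^5 mod M = 5^5 mod 127 = 77
Delta = (10 - 7) * 77 mod 127 = 104
New hash = (110 + 104) mod 127 = 87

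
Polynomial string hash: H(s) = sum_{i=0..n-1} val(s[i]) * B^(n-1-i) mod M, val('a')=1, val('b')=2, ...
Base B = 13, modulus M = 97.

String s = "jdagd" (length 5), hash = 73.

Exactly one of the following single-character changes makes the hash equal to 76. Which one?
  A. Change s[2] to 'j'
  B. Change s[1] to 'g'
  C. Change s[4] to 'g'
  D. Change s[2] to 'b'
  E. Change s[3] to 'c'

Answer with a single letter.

Answer: C

Derivation:
Option A: s[2]='a'->'j', delta=(10-1)*13^2 mod 97 = 66, hash=73+66 mod 97 = 42
Option B: s[1]='d'->'g', delta=(7-4)*13^3 mod 97 = 92, hash=73+92 mod 97 = 68
Option C: s[4]='d'->'g', delta=(7-4)*13^0 mod 97 = 3, hash=73+3 mod 97 = 76 <-- target
Option D: s[2]='a'->'b', delta=(2-1)*13^2 mod 97 = 72, hash=73+72 mod 97 = 48
Option E: s[3]='g'->'c', delta=(3-7)*13^1 mod 97 = 45, hash=73+45 mod 97 = 21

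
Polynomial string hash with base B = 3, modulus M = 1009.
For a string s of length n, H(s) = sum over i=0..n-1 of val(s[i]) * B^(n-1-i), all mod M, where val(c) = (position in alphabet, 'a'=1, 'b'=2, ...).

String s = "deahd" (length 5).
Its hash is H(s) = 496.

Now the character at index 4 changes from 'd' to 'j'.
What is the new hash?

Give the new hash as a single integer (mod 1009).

val('d') = 4, val('j') = 10
Position k = 4, exponent = n-1-k = 0
B^0 mod M = 3^0 mod 1009 = 1
Delta = (10 - 4) * 1 mod 1009 = 6
New hash = (496 + 6) mod 1009 = 502

Answer: 502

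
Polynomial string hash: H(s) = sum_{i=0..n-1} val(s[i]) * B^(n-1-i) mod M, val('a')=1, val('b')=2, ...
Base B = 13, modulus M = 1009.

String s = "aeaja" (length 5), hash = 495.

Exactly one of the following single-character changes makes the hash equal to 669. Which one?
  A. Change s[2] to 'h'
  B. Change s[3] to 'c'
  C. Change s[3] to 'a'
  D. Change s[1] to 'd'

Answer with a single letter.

Answer: A

Derivation:
Option A: s[2]='a'->'h', delta=(8-1)*13^2 mod 1009 = 174, hash=495+174 mod 1009 = 669 <-- target
Option B: s[3]='j'->'c', delta=(3-10)*13^1 mod 1009 = 918, hash=495+918 mod 1009 = 404
Option C: s[3]='j'->'a', delta=(1-10)*13^1 mod 1009 = 892, hash=495+892 mod 1009 = 378
Option D: s[1]='e'->'d', delta=(4-5)*13^3 mod 1009 = 830, hash=495+830 mod 1009 = 316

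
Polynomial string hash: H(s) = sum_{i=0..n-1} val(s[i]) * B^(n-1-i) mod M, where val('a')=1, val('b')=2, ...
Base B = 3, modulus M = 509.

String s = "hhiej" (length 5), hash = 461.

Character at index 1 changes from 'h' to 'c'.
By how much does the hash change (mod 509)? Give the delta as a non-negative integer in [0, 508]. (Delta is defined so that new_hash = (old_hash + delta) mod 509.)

Answer: 374

Derivation:
Delta formula: (val(new) - val(old)) * B^(n-1-k) mod M
  val('c') - val('h') = 3 - 8 = -5
  B^(n-1-k) = 3^3 mod 509 = 27
  Delta = -5 * 27 mod 509 = 374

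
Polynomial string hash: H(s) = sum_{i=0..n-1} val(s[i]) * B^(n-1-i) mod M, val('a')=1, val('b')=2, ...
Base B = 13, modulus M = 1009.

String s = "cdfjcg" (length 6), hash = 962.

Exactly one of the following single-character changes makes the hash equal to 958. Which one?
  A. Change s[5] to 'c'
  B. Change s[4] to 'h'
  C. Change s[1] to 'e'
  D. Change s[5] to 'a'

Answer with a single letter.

Answer: A

Derivation:
Option A: s[5]='g'->'c', delta=(3-7)*13^0 mod 1009 = 1005, hash=962+1005 mod 1009 = 958 <-- target
Option B: s[4]='c'->'h', delta=(8-3)*13^1 mod 1009 = 65, hash=962+65 mod 1009 = 18
Option C: s[1]='d'->'e', delta=(5-4)*13^4 mod 1009 = 309, hash=962+309 mod 1009 = 262
Option D: s[5]='g'->'a', delta=(1-7)*13^0 mod 1009 = 1003, hash=962+1003 mod 1009 = 956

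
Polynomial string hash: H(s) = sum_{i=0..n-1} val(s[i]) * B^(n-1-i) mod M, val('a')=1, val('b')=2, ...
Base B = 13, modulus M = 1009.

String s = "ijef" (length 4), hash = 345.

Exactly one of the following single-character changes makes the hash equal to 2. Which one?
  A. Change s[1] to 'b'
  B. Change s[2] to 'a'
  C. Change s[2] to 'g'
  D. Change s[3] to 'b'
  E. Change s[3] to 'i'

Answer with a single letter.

Answer: A

Derivation:
Option A: s[1]='j'->'b', delta=(2-10)*13^2 mod 1009 = 666, hash=345+666 mod 1009 = 2 <-- target
Option B: s[2]='e'->'a', delta=(1-5)*13^1 mod 1009 = 957, hash=345+957 mod 1009 = 293
Option C: s[2]='e'->'g', delta=(7-5)*13^1 mod 1009 = 26, hash=345+26 mod 1009 = 371
Option D: s[3]='f'->'b', delta=(2-6)*13^0 mod 1009 = 1005, hash=345+1005 mod 1009 = 341
Option E: s[3]='f'->'i', delta=(9-6)*13^0 mod 1009 = 3, hash=345+3 mod 1009 = 348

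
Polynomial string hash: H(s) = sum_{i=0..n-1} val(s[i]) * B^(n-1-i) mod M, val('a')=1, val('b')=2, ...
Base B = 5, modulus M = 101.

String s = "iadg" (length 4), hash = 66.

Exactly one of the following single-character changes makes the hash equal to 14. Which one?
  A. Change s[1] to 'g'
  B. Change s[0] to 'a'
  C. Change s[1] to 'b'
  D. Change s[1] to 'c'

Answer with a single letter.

Answer: A

Derivation:
Option A: s[1]='a'->'g', delta=(7-1)*5^2 mod 101 = 49, hash=66+49 mod 101 = 14 <-- target
Option B: s[0]='i'->'a', delta=(1-9)*5^3 mod 101 = 10, hash=66+10 mod 101 = 76
Option C: s[1]='a'->'b', delta=(2-1)*5^2 mod 101 = 25, hash=66+25 mod 101 = 91
Option D: s[1]='a'->'c', delta=(3-1)*5^2 mod 101 = 50, hash=66+50 mod 101 = 15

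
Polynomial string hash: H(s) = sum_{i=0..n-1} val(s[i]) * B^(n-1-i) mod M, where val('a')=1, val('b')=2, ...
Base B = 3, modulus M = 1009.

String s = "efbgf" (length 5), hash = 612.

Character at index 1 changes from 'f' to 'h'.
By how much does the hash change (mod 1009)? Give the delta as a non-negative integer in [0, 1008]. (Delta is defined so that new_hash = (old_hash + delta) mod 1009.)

Delta formula: (val(new) - val(old)) * B^(n-1-k) mod M
  val('h') - val('f') = 8 - 6 = 2
  B^(n-1-k) = 3^3 mod 1009 = 27
  Delta = 2 * 27 mod 1009 = 54

Answer: 54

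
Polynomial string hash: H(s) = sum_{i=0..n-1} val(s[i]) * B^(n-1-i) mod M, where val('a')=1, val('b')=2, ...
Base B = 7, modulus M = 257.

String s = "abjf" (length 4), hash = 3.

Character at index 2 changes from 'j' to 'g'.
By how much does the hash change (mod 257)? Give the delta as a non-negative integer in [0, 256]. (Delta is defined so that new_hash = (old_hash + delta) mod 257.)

Answer: 236

Derivation:
Delta formula: (val(new) - val(old)) * B^(n-1-k) mod M
  val('g') - val('j') = 7 - 10 = -3
  B^(n-1-k) = 7^1 mod 257 = 7
  Delta = -3 * 7 mod 257 = 236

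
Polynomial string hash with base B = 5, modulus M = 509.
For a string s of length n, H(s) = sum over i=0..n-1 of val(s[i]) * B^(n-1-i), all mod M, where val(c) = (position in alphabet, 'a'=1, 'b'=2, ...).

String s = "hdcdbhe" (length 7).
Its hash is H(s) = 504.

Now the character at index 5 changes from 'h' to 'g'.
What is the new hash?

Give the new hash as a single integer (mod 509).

Answer: 499

Derivation:
val('h') = 8, val('g') = 7
Position k = 5, exponent = n-1-k = 1
B^1 mod M = 5^1 mod 509 = 5
Delta = (7 - 8) * 5 mod 509 = 504
New hash = (504 + 504) mod 509 = 499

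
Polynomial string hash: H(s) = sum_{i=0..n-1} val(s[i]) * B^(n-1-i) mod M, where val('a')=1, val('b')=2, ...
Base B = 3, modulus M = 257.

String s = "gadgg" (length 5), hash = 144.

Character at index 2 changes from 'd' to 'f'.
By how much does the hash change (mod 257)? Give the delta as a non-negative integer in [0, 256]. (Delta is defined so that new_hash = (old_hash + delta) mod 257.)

Delta formula: (val(new) - val(old)) * B^(n-1-k) mod M
  val('f') - val('d') = 6 - 4 = 2
  B^(n-1-k) = 3^2 mod 257 = 9
  Delta = 2 * 9 mod 257 = 18

Answer: 18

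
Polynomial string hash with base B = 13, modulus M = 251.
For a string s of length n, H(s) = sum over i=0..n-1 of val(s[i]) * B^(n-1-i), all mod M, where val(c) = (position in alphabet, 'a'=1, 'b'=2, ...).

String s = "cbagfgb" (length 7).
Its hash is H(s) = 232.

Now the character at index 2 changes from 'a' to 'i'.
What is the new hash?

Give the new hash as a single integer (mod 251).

Answer: 59

Derivation:
val('a') = 1, val('i') = 9
Position k = 2, exponent = n-1-k = 4
B^4 mod M = 13^4 mod 251 = 198
Delta = (9 - 1) * 198 mod 251 = 78
New hash = (232 + 78) mod 251 = 59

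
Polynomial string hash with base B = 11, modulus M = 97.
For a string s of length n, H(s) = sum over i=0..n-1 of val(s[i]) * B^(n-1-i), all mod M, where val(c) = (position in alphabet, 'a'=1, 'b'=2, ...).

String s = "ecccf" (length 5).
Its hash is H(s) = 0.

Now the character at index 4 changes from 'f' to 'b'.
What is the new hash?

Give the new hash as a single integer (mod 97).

Answer: 93

Derivation:
val('f') = 6, val('b') = 2
Position k = 4, exponent = n-1-k = 0
B^0 mod M = 11^0 mod 97 = 1
Delta = (2 - 6) * 1 mod 97 = 93
New hash = (0 + 93) mod 97 = 93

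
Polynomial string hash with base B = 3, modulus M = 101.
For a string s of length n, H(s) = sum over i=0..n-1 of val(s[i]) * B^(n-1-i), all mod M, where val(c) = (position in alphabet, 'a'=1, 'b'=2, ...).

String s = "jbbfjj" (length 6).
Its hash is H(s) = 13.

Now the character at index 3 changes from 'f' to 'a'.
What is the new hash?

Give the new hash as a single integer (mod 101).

val('f') = 6, val('a') = 1
Position k = 3, exponent = n-1-k = 2
B^2 mod M = 3^2 mod 101 = 9
Delta = (1 - 6) * 9 mod 101 = 56
New hash = (13 + 56) mod 101 = 69

Answer: 69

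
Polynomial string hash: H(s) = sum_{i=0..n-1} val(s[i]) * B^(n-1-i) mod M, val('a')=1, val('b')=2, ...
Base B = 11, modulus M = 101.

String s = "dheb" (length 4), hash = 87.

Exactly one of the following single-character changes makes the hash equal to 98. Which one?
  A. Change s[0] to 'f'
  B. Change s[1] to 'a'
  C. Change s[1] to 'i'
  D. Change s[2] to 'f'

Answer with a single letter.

Option A: s[0]='d'->'f', delta=(6-4)*11^3 mod 101 = 36, hash=87+36 mod 101 = 22
Option B: s[1]='h'->'a', delta=(1-8)*11^2 mod 101 = 62, hash=87+62 mod 101 = 48
Option C: s[1]='h'->'i', delta=(9-8)*11^2 mod 101 = 20, hash=87+20 mod 101 = 6
Option D: s[2]='e'->'f', delta=(6-5)*11^1 mod 101 = 11, hash=87+11 mod 101 = 98 <-- target

Answer: D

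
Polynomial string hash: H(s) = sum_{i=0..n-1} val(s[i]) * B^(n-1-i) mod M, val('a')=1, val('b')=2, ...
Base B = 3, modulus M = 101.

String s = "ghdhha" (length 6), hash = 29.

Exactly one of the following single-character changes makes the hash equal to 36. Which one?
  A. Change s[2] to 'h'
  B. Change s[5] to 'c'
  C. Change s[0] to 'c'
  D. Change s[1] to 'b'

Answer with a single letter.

Option A: s[2]='d'->'h', delta=(8-4)*3^3 mod 101 = 7, hash=29+7 mod 101 = 36 <-- target
Option B: s[5]='a'->'c', delta=(3-1)*3^0 mod 101 = 2, hash=29+2 mod 101 = 31
Option C: s[0]='g'->'c', delta=(3-7)*3^5 mod 101 = 38, hash=29+38 mod 101 = 67
Option D: s[1]='h'->'b', delta=(2-8)*3^4 mod 101 = 19, hash=29+19 mod 101 = 48

Answer: A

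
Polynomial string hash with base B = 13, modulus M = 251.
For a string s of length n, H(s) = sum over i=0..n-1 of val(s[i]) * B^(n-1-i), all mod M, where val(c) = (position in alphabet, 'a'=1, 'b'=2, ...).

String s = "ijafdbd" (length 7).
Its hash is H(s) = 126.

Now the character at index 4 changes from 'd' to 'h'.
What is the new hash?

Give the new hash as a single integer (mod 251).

Answer: 49

Derivation:
val('d') = 4, val('h') = 8
Position k = 4, exponent = n-1-k = 2
B^2 mod M = 13^2 mod 251 = 169
Delta = (8 - 4) * 169 mod 251 = 174
New hash = (126 + 174) mod 251 = 49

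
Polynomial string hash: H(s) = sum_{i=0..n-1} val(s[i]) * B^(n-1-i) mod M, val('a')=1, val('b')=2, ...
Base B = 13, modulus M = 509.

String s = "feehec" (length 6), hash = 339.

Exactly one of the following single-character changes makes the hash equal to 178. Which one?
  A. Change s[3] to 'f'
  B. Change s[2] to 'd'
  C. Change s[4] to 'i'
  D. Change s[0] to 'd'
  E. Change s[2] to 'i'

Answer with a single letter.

Option A: s[3]='h'->'f', delta=(6-8)*13^2 mod 509 = 171, hash=339+171 mod 509 = 1
Option B: s[2]='e'->'d', delta=(4-5)*13^3 mod 509 = 348, hash=339+348 mod 509 = 178 <-- target
Option C: s[4]='e'->'i', delta=(9-5)*13^1 mod 509 = 52, hash=339+52 mod 509 = 391
Option D: s[0]='f'->'d', delta=(4-6)*13^5 mod 509 = 45, hash=339+45 mod 509 = 384
Option E: s[2]='e'->'i', delta=(9-5)*13^3 mod 509 = 135, hash=339+135 mod 509 = 474

Answer: B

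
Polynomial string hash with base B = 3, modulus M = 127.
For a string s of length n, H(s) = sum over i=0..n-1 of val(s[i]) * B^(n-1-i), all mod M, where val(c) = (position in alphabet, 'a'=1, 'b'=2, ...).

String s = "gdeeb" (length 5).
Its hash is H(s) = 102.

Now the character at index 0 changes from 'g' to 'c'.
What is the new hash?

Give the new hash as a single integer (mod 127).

Answer: 32

Derivation:
val('g') = 7, val('c') = 3
Position k = 0, exponent = n-1-k = 4
B^4 mod M = 3^4 mod 127 = 81
Delta = (3 - 7) * 81 mod 127 = 57
New hash = (102 + 57) mod 127 = 32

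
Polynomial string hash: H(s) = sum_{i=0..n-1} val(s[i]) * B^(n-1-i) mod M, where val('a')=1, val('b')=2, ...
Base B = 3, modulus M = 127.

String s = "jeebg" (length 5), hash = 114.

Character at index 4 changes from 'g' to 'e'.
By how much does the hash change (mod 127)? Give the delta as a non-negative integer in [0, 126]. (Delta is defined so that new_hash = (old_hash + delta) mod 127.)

Delta formula: (val(new) - val(old)) * B^(n-1-k) mod M
  val('e') - val('g') = 5 - 7 = -2
  B^(n-1-k) = 3^0 mod 127 = 1
  Delta = -2 * 1 mod 127 = 125

Answer: 125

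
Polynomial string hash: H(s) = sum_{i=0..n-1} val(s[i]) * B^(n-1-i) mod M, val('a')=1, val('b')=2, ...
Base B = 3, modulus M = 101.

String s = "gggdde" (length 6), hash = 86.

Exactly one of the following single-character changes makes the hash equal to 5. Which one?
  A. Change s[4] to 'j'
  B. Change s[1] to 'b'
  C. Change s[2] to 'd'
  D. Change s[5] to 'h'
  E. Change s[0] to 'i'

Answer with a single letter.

Option A: s[4]='d'->'j', delta=(10-4)*3^1 mod 101 = 18, hash=86+18 mod 101 = 3
Option B: s[1]='g'->'b', delta=(2-7)*3^4 mod 101 = 100, hash=86+100 mod 101 = 85
Option C: s[2]='g'->'d', delta=(4-7)*3^3 mod 101 = 20, hash=86+20 mod 101 = 5 <-- target
Option D: s[5]='e'->'h', delta=(8-5)*3^0 mod 101 = 3, hash=86+3 mod 101 = 89
Option E: s[0]='g'->'i', delta=(9-7)*3^5 mod 101 = 82, hash=86+82 mod 101 = 67

Answer: C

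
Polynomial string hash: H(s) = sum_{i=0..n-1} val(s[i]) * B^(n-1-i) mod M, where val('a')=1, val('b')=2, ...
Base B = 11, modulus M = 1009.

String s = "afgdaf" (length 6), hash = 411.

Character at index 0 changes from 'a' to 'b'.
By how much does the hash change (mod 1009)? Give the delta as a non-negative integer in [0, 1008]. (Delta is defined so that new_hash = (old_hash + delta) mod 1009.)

Delta formula: (val(new) - val(old)) * B^(n-1-k) mod M
  val('b') - val('a') = 2 - 1 = 1
  B^(n-1-k) = 11^5 mod 1009 = 620
  Delta = 1 * 620 mod 1009 = 620

Answer: 620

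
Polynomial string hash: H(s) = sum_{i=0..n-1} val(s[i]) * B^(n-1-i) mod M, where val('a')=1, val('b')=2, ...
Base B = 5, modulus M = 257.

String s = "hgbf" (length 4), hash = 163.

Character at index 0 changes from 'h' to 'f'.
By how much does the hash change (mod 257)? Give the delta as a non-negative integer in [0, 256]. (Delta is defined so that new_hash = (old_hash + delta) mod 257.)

Delta formula: (val(new) - val(old)) * B^(n-1-k) mod M
  val('f') - val('h') = 6 - 8 = -2
  B^(n-1-k) = 5^3 mod 257 = 125
  Delta = -2 * 125 mod 257 = 7

Answer: 7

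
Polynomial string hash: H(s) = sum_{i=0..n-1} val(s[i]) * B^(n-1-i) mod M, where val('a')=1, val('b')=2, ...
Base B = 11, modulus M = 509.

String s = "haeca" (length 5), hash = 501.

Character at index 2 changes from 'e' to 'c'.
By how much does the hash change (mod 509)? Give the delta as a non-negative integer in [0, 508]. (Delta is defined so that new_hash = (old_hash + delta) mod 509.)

Delta formula: (val(new) - val(old)) * B^(n-1-k) mod M
  val('c') - val('e') = 3 - 5 = -2
  B^(n-1-k) = 11^2 mod 509 = 121
  Delta = -2 * 121 mod 509 = 267

Answer: 267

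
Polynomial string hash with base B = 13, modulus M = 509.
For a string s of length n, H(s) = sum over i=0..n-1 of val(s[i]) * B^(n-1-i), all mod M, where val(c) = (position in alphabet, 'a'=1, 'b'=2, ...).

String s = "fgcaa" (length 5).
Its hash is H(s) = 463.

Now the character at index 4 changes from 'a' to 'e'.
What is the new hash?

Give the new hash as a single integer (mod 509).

val('a') = 1, val('e') = 5
Position k = 4, exponent = n-1-k = 0
B^0 mod M = 13^0 mod 509 = 1
Delta = (5 - 1) * 1 mod 509 = 4
New hash = (463 + 4) mod 509 = 467

Answer: 467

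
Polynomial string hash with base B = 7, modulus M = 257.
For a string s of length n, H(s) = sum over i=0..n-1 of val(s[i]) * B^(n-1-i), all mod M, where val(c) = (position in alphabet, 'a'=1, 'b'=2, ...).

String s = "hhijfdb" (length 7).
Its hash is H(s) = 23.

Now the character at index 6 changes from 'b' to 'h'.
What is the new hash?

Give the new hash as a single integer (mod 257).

Answer: 29

Derivation:
val('b') = 2, val('h') = 8
Position k = 6, exponent = n-1-k = 0
B^0 mod M = 7^0 mod 257 = 1
Delta = (8 - 2) * 1 mod 257 = 6
New hash = (23 + 6) mod 257 = 29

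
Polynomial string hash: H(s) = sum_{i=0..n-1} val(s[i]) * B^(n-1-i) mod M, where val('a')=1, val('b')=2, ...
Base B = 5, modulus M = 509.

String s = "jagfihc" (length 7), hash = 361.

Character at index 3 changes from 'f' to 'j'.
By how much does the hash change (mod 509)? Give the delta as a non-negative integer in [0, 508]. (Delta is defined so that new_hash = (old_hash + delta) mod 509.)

Delta formula: (val(new) - val(old)) * B^(n-1-k) mod M
  val('j') - val('f') = 10 - 6 = 4
  B^(n-1-k) = 5^3 mod 509 = 125
  Delta = 4 * 125 mod 509 = 500

Answer: 500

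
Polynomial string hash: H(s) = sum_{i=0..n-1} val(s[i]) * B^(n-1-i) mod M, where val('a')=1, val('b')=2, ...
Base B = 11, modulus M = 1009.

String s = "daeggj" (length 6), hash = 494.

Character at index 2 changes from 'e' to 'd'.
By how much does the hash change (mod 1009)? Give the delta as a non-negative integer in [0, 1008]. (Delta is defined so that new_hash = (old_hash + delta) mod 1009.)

Delta formula: (val(new) - val(old)) * B^(n-1-k) mod M
  val('d') - val('e') = 4 - 5 = -1
  B^(n-1-k) = 11^3 mod 1009 = 322
  Delta = -1 * 322 mod 1009 = 687

Answer: 687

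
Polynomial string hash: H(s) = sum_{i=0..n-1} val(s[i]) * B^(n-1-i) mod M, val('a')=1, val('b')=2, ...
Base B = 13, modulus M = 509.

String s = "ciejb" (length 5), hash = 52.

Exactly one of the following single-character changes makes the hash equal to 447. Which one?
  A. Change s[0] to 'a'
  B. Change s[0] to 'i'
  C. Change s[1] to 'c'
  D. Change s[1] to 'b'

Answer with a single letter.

Option A: s[0]='c'->'a', delta=(1-3)*13^4 mod 509 = 395, hash=52+395 mod 509 = 447 <-- target
Option B: s[0]='c'->'i', delta=(9-3)*13^4 mod 509 = 342, hash=52+342 mod 509 = 394
Option C: s[1]='i'->'c', delta=(3-9)*13^3 mod 509 = 52, hash=52+52 mod 509 = 104
Option D: s[1]='i'->'b', delta=(2-9)*13^3 mod 509 = 400, hash=52+400 mod 509 = 452

Answer: A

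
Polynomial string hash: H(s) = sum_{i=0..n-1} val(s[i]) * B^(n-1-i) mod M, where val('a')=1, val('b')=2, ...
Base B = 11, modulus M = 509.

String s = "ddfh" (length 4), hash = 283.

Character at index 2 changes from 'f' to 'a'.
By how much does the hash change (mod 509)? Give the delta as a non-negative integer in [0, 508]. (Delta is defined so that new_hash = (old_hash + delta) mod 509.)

Delta formula: (val(new) - val(old)) * B^(n-1-k) mod M
  val('a') - val('f') = 1 - 6 = -5
  B^(n-1-k) = 11^1 mod 509 = 11
  Delta = -5 * 11 mod 509 = 454

Answer: 454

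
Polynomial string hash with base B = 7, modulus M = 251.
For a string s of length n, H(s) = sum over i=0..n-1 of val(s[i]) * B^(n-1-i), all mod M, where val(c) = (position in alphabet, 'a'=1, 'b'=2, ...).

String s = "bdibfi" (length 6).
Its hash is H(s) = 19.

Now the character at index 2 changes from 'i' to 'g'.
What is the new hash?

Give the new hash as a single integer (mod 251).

val('i') = 9, val('g') = 7
Position k = 2, exponent = n-1-k = 3
B^3 mod M = 7^3 mod 251 = 92
Delta = (7 - 9) * 92 mod 251 = 67
New hash = (19 + 67) mod 251 = 86

Answer: 86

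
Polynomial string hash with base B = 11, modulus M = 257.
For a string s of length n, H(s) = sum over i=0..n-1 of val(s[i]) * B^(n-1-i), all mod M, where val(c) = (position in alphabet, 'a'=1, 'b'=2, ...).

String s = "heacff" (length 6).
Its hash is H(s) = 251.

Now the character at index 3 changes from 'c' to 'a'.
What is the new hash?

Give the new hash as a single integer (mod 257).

Answer: 9

Derivation:
val('c') = 3, val('a') = 1
Position k = 3, exponent = n-1-k = 2
B^2 mod M = 11^2 mod 257 = 121
Delta = (1 - 3) * 121 mod 257 = 15
New hash = (251 + 15) mod 257 = 9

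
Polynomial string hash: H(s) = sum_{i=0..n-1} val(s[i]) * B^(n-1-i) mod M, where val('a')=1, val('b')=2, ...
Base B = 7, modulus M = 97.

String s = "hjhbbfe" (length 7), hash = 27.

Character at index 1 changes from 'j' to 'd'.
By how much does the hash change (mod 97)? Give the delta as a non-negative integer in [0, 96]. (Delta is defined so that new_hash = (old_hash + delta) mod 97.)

Answer: 38

Derivation:
Delta formula: (val(new) - val(old)) * B^(n-1-k) mod M
  val('d') - val('j') = 4 - 10 = -6
  B^(n-1-k) = 7^5 mod 97 = 26
  Delta = -6 * 26 mod 97 = 38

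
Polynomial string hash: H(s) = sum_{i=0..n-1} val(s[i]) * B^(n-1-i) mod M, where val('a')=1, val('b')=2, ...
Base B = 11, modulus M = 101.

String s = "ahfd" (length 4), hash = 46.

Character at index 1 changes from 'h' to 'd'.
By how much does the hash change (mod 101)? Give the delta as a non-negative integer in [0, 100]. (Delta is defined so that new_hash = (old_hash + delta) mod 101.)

Delta formula: (val(new) - val(old)) * B^(n-1-k) mod M
  val('d') - val('h') = 4 - 8 = -4
  B^(n-1-k) = 11^2 mod 101 = 20
  Delta = -4 * 20 mod 101 = 21

Answer: 21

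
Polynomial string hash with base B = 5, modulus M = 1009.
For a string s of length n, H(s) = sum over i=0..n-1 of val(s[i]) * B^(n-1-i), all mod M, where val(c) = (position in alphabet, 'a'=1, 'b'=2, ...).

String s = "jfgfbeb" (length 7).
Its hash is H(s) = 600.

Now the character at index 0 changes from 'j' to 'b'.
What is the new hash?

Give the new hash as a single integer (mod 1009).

val('j') = 10, val('b') = 2
Position k = 0, exponent = n-1-k = 6
B^6 mod M = 5^6 mod 1009 = 490
Delta = (2 - 10) * 490 mod 1009 = 116
New hash = (600 + 116) mod 1009 = 716

Answer: 716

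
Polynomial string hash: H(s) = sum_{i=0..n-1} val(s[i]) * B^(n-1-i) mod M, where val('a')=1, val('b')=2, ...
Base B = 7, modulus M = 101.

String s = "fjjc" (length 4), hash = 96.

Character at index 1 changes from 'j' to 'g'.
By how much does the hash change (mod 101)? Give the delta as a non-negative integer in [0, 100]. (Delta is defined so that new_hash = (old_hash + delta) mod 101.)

Delta formula: (val(new) - val(old)) * B^(n-1-k) mod M
  val('g') - val('j') = 7 - 10 = -3
  B^(n-1-k) = 7^2 mod 101 = 49
  Delta = -3 * 49 mod 101 = 55

Answer: 55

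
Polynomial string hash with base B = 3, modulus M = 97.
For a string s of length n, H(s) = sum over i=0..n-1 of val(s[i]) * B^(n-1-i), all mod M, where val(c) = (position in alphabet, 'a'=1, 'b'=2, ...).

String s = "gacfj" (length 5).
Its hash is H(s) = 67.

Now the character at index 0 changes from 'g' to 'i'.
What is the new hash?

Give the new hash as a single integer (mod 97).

val('g') = 7, val('i') = 9
Position k = 0, exponent = n-1-k = 4
B^4 mod M = 3^4 mod 97 = 81
Delta = (9 - 7) * 81 mod 97 = 65
New hash = (67 + 65) mod 97 = 35

Answer: 35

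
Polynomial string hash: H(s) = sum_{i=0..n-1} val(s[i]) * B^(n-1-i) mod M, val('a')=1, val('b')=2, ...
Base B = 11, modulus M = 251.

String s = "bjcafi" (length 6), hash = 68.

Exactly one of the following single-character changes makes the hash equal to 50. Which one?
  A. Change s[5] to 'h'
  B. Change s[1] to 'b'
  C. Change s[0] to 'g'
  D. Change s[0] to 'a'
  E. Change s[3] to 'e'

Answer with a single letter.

Option A: s[5]='i'->'h', delta=(8-9)*11^0 mod 251 = 250, hash=68+250 mod 251 = 67
Option B: s[1]='j'->'b', delta=(2-10)*11^4 mod 251 = 89, hash=68+89 mod 251 = 157
Option C: s[0]='b'->'g', delta=(7-2)*11^5 mod 251 = 47, hash=68+47 mod 251 = 115
Option D: s[0]='b'->'a', delta=(1-2)*11^5 mod 251 = 91, hash=68+91 mod 251 = 159
Option E: s[3]='a'->'e', delta=(5-1)*11^2 mod 251 = 233, hash=68+233 mod 251 = 50 <-- target

Answer: E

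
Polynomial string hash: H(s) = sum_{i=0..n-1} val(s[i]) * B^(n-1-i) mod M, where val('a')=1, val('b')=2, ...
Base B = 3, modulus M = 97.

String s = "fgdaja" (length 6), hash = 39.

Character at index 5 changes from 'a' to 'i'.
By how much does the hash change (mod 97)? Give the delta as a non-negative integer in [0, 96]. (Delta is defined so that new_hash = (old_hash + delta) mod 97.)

Delta formula: (val(new) - val(old)) * B^(n-1-k) mod M
  val('i') - val('a') = 9 - 1 = 8
  B^(n-1-k) = 3^0 mod 97 = 1
  Delta = 8 * 1 mod 97 = 8

Answer: 8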